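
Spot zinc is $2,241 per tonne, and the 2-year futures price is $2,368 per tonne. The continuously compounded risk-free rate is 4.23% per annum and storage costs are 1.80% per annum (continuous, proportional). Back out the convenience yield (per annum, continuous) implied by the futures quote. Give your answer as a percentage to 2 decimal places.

F = S·e^((r+u−y)T) ⇒ (r+u−y) = ln(F/S)/T
ln(2368/2241) = 0.055124; /T ⇒ 0.027562
y = r + u − ln(F/S)/T = 0.0423 + 0.0180 − 0.027562 = 0.032738
y = 3.27%

3.27%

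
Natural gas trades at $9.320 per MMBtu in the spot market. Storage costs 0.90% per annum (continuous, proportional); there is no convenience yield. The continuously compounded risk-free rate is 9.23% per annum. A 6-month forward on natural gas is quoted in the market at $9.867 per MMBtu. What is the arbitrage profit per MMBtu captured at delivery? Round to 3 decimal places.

$0.063 per MMBtu

Fair forward: F* = S·e^(carry·T), with carry = (r + u) = 0.0923 + 0.0090 = 0.1013
F* = 9.320 · e^(0.1013 × 6/12) = 9.320 · e^0.050650 = 9.320 × 1.051955 = $9.8042
Market $9.867 > fair $9.8042: forward overpriced → cash-and-carry (buy spot, short the forward).
At maturity, profit = |F_mkt − F*| = |9.867 − 9.8042| = $0.063 per MMBtu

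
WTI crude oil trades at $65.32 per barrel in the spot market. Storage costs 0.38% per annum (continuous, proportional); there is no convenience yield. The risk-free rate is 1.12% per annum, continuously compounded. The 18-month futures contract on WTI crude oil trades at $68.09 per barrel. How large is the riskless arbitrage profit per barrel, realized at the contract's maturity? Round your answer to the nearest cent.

$1.28 per barrel

Fair futures: F* = S·e^(carry·T), with carry = (r + u) = 0.0112 + 0.0038 = 0.0150
F* = 65.32 · e^(0.0150 × 18/12) = 65.32 · e^0.022500 = 65.32 × 1.022755 = $66.8064
Market $68.09 > fair $66.8064: forward overpriced → cash-and-carry (buy spot, short the forward).
At maturity, profit = |F_mkt − F*| = |68.09 − 66.8064| = $1.28 per barrel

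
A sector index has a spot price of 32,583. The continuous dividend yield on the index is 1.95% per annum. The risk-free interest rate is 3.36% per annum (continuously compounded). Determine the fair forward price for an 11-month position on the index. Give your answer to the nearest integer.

33,007

F = S·e^((r − q)T) = 32583 · e^((0.0336 − 0.0195) × 11/12)
= 32583 · e^0.012925 = 32583 × 1.013009
F = 33,007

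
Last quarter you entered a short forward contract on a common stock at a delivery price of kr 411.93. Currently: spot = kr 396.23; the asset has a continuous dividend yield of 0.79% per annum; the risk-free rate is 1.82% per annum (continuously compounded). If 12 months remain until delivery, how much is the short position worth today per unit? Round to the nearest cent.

kr 11.39

Current fair forward for the remaining 12 months: F = S·e^((r − q)·T), (r − q) = 0.0182 − 0.0079 = 0.0103
F = 396.23 · e^(0.0103 × 12/12) = 396.23 × 1.010353 = 400.3322
Value of long forward = (F − K)·e^(−rT) = (400.3322 − 411.93) · e^(−0.0182·12/12)
= -11.5978 × 0.981965 = -11.39
Short position value = −(long value) = kr 11.39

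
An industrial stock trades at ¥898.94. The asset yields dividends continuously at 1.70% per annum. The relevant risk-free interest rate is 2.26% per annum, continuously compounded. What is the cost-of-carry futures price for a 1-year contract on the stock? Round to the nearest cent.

F = S·e^((r − q)T) = 898.94 · e^((0.0226 − 0.0170) × 1)
= 898.94 · e^0.005600 = 898.94 × 1.005616
F = ¥903.99

¥903.99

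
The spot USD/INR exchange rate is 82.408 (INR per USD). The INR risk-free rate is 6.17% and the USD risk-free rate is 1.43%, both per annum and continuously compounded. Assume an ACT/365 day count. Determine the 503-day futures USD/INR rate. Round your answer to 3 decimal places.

F = S·e^((r_INR − r_USD)T) = 82.408 · e^((0.0617 − 0.0143) × 503/365)
= 82.408 · e^0.065321 = 82.408 × 1.067502
F = 87.971 INR per USD

87.971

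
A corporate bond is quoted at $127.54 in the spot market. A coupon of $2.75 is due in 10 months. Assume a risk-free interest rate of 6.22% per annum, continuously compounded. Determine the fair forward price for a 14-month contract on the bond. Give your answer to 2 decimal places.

$134.33

PV(coupons) I = 2.75·e^(−0.0622·10/12)
I = 2.6111
F = (S − I)·e^(rT) = (127.54 − 2.6111) · e^(0.0622·14/12)
= 124.9289 · e^0.072567 = 124.9289 × 1.075265 = $134.33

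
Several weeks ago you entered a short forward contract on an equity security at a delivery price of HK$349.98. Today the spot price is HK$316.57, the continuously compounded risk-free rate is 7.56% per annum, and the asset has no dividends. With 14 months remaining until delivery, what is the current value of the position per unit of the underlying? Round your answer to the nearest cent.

HK$3.86

Current fair forward for the remaining 14 months: F = S·e^(r·T), r = 0.0756
F = 316.57 · e^(0.0756 × 14/12) = 316.57 × 1.092207 = 345.7600
Value of long forward = (F − K)·e^(−rT) = (345.7600 − 349.98) · e^(−0.0756·14/12)
= -4.2200 × 0.915578 = -3.86
Short position value = −(long value) = HK$3.86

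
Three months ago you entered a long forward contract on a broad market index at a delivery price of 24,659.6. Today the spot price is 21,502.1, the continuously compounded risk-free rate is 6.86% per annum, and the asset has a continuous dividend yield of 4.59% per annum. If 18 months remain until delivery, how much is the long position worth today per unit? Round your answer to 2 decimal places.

-2176.82

Current fair forward for the remaining 18 months: F = S·e^((r − q)·T), (r − q) = 0.0686 − 0.0459 = 0.0227
F = 21502.1 · e^(0.0227 × 18/12) = 21502.1 × 1.03463634 = 22246.8540
Value of long forward = (F − K)·e^(−rT) = (22246.8540 − 24659.6) · e^(−0.0686·18/12)
= -2412.7460 × 0.90221719 = -2176.82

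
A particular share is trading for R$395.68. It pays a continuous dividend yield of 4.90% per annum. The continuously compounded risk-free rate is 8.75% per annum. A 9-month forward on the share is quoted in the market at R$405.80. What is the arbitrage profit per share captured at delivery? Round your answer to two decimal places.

R$1.47 per share

Fair forward: F* = S·e^(carry·T), with carry = (r − q) = 0.0875 − 0.0490 = 0.0385
F* = 395.68 · e^(0.0385 × 9/12) = 395.68 · e^0.028875 = 395.68 × 1.029296 = R$407.2718
Market R$405.80 < fair R$407.2718: forward underpriced → reverse cash-and-carry (short spot, go long the forward).
At maturity, profit = |F_mkt − F*| = |405.80 − 407.2718| = R$1.47 per share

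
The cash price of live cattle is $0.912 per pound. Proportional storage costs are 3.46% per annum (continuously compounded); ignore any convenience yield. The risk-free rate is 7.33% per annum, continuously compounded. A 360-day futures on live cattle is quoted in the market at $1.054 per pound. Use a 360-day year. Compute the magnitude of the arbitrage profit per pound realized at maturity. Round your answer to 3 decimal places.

Fair futures: F* = S·e^(carry·T), with carry = (r + u) = 0.0733 + 0.0346 = 0.1079
F* = 0.912 · e^(0.1079 × 360/360) = 0.912 · e^0.107900 = 0.912 × 1.113936 = $1.0159
Market $1.054 > fair $1.0159: forward overpriced → cash-and-carry (buy spot, short the forward).
At maturity, profit = |F_mkt − F*| = |1.054 − 1.0159| = $0.038 per pound

$0.038 per pound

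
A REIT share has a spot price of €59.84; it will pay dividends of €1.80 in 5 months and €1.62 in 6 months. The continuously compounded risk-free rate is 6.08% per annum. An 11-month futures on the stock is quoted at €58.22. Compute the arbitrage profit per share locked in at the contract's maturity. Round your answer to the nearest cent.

€1.53 per share

PV(dividends) I = 1.80·e^(−0.0608·5/12) + 1.62·e^(−0.0608·6/12) = 3.3265
Fair futures F* = (S − I)·e^(rT) = (59.84 − 3.3265)·e^0.055733 = 56.5135 × 1.057315 = 59.7526
Market €58.22 < fair 59.7526: forward underpriced → reverse cash-and-carry (short the stock, invest proceeds at r, pay the dividends, go long the forward).
Profit at T = |F_mkt − F*| = |58.22 − 59.7526| = €1.53 per share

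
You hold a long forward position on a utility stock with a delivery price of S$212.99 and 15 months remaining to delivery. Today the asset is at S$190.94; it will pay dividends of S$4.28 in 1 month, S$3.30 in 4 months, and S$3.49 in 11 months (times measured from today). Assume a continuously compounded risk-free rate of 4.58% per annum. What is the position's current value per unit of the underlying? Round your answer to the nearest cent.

-S$21.06

PV(remaining dividends) I = 4.28·e^(−0.0458·1/12) + 3.30·e^(−0.0458·4/12) + 3.49·e^(−0.0458·11/12) = 10.8602
Current forward F = (S − I)·e^(rT) = (190.94 − 10.8602)·e^(0.0458·15/12) = 180.0798 × 1.058921 = 190.6903
Value (long) = (F − K)·e^(−rT) = (190.6903 − 212.99) × 0.944358 = -21.0589
Value = -S$21.06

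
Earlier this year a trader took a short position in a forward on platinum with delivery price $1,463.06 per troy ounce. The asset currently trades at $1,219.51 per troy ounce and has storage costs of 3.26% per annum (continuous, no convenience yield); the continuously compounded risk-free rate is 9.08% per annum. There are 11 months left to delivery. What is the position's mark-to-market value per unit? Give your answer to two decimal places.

$89.71 per troy ounce

Current fair forward for the remaining 11 months: F = S·e^((r + u)·T), (r + u) = 0.0908 + 0.0326 = 0.1234
F = 1219.51 · e^(0.1234 × 11/12) = 1219.51 × 1.11976256 = 1365.5616
Value of long forward = (F − K)·e^(−rT) = (1365.5616 − 1463.06) · e^(−0.0908·11/12)
= -97.4984 × 0.92013642 = -89.71
Short position value = −(long value) = $89.71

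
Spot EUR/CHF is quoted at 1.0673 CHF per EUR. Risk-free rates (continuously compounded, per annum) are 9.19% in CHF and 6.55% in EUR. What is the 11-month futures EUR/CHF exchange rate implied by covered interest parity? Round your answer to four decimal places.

1.0934

F = S·e^((r_CHF − r_EUR)T) = 1.0673 · e^((0.0919 − 0.0655) × 11/12)
= 1.0673 · e^0.024200 = 1.0673 × 1.024495
F = 1.0934 CHF per EUR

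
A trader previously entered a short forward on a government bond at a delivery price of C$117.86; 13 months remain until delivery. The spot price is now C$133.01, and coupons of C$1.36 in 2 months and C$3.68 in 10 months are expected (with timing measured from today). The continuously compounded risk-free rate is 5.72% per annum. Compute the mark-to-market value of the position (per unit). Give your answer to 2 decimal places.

PV(remaining coupons) I = 1.36·e^(−0.0572·2/12) + 3.68·e^(−0.0572·10/12) = 4.8558
Current forward F = (S − I)·e^(rT) = (133.01 − 4.8558)·e^(0.0572·13/12) = 128.1542 × 1.063927 = 136.3467
Value (long) = (F − K)·e^(−rT) = (136.3467 − 117.86) × 0.939914 = 17.3759
Short position value = −(long value) = -C$17.38

-C$17.38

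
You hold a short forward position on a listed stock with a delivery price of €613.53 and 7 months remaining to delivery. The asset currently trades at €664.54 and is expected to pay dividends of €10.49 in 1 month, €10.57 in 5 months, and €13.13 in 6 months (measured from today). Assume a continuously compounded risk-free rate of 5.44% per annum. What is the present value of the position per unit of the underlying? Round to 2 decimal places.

PV(remaining dividends) I = 10.49·e^(−0.0544·1/12) + 10.57·e^(−0.0544·5/12) + 13.13·e^(−0.0544·6/12) = 33.5533
Current forward F = (S − I)·e^(rT) = (664.54 − 33.5533)·e^(0.0544·7/12) = 630.9867 × 1.032242 = 651.3310
Value (long) = (F − K)·e^(−rT) = (651.3310 − 613.53) × 0.968765 = 36.6203
Short position value = −(long value) = -€36.62

-€36.62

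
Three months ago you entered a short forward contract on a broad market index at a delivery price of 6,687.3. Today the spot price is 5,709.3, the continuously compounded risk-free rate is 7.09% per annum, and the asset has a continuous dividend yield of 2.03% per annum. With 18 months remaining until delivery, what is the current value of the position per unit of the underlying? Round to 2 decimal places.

Current fair forward for the remaining 18 months: F = S·e^((r − q)·T), (r − q) = 0.0709 − 0.0203 = 0.0506
F = 5709.3 · e^(0.0506 × 18/12) = 5709.3 × 1.07885468 = 6159.5050
Value of long forward = (F − K)·e^(−rT) = (6159.5050 − 6687.3) · e^(−0.0709·18/12)
= -527.7950 × 0.89910990 = -474.55
Short position value = −(long value) = 474.55

474.55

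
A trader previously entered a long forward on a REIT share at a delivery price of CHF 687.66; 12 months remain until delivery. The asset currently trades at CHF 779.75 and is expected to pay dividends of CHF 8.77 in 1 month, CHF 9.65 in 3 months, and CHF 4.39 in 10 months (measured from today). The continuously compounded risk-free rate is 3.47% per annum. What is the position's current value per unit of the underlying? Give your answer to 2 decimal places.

CHF 92.97

PV(remaining dividends) I = 8.77·e^(−0.0347·1/12) + 9.65·e^(−0.0347·3/12) + 4.39·e^(−0.0347·10/12) = 22.5762
Current forward F = (S − I)·e^(rT) = (779.75 − 22.5762)·e^(0.0347·12/12) = 757.1738 × 1.035309 = 783.9088
Value (long) = (F − K)·e^(−rT) = (783.9088 − 687.66) × 0.965895 = 92.9662
Value = CHF 92.97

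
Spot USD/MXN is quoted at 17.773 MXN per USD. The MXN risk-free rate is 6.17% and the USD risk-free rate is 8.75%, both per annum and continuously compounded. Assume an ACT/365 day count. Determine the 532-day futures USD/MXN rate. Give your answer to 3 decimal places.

17.117

F = S·e^((r_MXN − r_USD)T) = 17.773 · e^((0.0617 − 0.0875) × 532/365)
= 17.773 · e^-0.037604 = 17.773 × 0.963094
F = 17.117 MXN per USD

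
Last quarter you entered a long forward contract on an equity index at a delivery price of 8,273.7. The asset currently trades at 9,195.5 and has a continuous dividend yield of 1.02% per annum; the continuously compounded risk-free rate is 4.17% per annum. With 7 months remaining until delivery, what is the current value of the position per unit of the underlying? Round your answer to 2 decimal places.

Current fair forward for the remaining 7 months: F = S·e^((r − q)·T), (r − q) = 0.0417 − 0.0102 = 0.0315
F = 9195.5 · e^(0.0315 × 7/12) = 9195.5 × 1.01854486 = 9366.0293
Value of long forward = (F − K)·e^(−rT) = (9366.0293 − 8273.7) · e^(−0.0417·7/12)
= 1092.3293 × 0.97596847 = 1066.08

1066.08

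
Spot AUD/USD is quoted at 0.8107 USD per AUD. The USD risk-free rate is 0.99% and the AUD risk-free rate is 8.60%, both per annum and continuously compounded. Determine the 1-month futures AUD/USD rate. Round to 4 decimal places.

0.8056

F = S·e^((r_USD − r_AUD)T) = 0.8107 · e^((0.0099 − 0.0860) × 1/12)
= 0.8107 · e^-0.006342 = 0.8107 × 0.993678
F = 0.8056 USD per AUD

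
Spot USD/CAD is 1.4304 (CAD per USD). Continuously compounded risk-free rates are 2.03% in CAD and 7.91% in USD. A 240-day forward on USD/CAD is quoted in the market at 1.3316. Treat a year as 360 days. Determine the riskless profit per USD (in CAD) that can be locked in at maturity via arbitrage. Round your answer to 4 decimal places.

Fair forward: F* = S·e^(carry·T), with carry = (r_CAD − r_USD) = 0.0203 − 0.0791 = -0.0588
F* = 1.4304 · e^(-0.0588 × 240/360) = 1.4304 · e^-0.039200 = 1.4304 × 0.961558 = 1.3754
Market 1.3316 < fair 1.3754: forward underpriced → reverse cash-and-carry (short spot, go long the forward).
At maturity, profit = |F_mkt − F*| = |1.3316 − 1.3754| = 0.0438 per USD (in CAD)

0.0438 per USD (in CAD)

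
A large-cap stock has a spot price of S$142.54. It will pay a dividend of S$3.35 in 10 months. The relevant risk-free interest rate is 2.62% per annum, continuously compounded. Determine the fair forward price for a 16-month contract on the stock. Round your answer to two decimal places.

S$144.21

PV(dividends) I = 3.35·e^(−0.0262·10/12)
I = 3.2777
F = (S − I)·e^(rT) = (142.54 − 3.2777) · e^(0.0262·16/12)
= 139.2623 · e^0.034933 = 139.2623 × 1.035550 = S$144.21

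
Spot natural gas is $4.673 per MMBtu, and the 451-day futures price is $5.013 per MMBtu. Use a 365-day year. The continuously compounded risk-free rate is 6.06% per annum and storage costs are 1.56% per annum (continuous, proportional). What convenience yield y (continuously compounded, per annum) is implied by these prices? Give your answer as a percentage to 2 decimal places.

F = S·e^((r+u−y)T) ⇒ (r+u−y) = ln(F/S)/T
ln(5.013/4.673) = 0.070233; /T ⇒ 0.056840
y = r + u − ln(F/S)/T = 0.0606 + 0.0156 − 0.056840 = 0.019360
y = 1.94%

1.94%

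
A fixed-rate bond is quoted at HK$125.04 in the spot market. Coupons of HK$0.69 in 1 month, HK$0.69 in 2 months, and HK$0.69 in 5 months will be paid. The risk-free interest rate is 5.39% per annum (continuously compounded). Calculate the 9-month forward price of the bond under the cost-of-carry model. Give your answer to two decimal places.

PV(coupons) I = 0.69·e^(−0.0539·1/12) + 0.69·e^(−0.0539·2/12) + 0.69·e^(−0.0539·5/12)
I = 0.6869 + 0.6838 + 0.6747 = 2.0454
F = (S − I)·e^(rT) = (125.04 − 2.0454) · e^(0.0539·9/12)
= 122.9946 · e^0.040425 = 122.9946 × 1.041253 = HK$128.07

HK$128.07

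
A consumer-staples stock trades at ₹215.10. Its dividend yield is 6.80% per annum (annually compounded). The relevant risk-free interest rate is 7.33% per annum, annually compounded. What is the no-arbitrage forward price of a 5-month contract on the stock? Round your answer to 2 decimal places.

F = S · (1+r)^T / (1+q)^T
= 215.10 × 1.029913 / 1.027791 = 215.10 × 1.002065
F = ₹215.54

₹215.54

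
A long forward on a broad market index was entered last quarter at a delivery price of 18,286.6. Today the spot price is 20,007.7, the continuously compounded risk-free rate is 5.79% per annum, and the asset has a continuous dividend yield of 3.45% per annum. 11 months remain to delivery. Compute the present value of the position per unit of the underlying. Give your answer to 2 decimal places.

Current fair forward for the remaining 11 months: F = S·e^((r − q)·T), (r − q) = 0.0579 − 0.0345 = 0.0234
F = 20007.7 · e^(0.0234 × 11/12) = 20007.7 × 1.02168170 = 20441.5009
Value of long forward = (F − K)·e^(−rT) = (20441.5009 − 18286.6) · e^(−0.0579·11/12)
= 2154.9009 × 0.94830889 = 2043.51

2043.51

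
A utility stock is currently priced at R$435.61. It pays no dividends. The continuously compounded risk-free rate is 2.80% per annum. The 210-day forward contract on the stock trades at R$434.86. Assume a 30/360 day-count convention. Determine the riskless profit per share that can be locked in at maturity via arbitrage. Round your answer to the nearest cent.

R$7.92 per share

Fair forward: F* = S·e^(carry·T), with carry = r = 0.0280
F* = 435.61 · e^(0.0280 × 210/360) = 435.61 · e^0.016333 = 435.61 × 1.016467 = R$442.7832
Market R$434.86 < fair R$442.7832: forward underpriced → reverse cash-and-carry (short spot, go long the forward).
At maturity, profit = |F_mkt − F*| = |434.86 − 442.7832| = R$7.92 per share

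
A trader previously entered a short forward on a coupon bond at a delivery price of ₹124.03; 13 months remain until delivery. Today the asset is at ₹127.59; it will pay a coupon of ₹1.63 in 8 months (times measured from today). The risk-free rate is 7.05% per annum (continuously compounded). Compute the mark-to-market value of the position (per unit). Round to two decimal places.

PV(remaining coupons) I = 1.63·e^(−0.0705·8/12) = 1.5552
Current forward F = (S − I)·e^(rT) = (127.59 − 1.5552)·e^(0.0705·13/12) = 126.0348 × 1.079367 = 136.0378
Value (long) = (F − K)·e^(−rT) = (136.0378 − 124.03) × 0.926469 = 11.1249
Short position value = −(long value) = -₹11.12

-₹11.12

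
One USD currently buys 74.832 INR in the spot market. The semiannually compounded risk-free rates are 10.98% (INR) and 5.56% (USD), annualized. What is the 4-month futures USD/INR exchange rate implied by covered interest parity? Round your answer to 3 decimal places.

76.142

By covered interest parity, F = S · (1+r_INR/2)^(2T) / (1+r_USD/2)^(2T)
= 74.832 × 1.036273 / 1.018449 = 74.832 × 1.017501
F = 76.142 INR per USD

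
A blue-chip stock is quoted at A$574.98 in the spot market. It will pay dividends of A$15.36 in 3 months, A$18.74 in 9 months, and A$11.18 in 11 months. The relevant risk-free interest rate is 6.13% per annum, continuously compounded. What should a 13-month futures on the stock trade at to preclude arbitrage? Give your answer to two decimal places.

A$567.87

PV(dividends) I = 15.36·e^(−0.0613·3/12) + 18.74·e^(−0.0613·9/12) + 11.18·e^(−0.0613·11/12)
I = 15.1264 + 17.8979 + 10.5691 = 43.5934
F = (S − I)·e^(rT) = (574.98 − 43.5934) · e^(0.0613·13/12)
= 531.3866 · e^0.066408 = 531.3866 × 1.068663 = A$567.87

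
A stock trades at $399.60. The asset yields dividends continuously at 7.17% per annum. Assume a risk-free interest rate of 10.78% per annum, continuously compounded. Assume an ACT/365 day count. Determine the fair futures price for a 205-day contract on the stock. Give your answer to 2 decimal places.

$407.78

F = S·e^((r − q)T) = 399.60 · e^((0.1078 − 0.0717) × 205/365)
= 399.60 · e^0.020275 = 399.60 × 1.020482
F = $407.78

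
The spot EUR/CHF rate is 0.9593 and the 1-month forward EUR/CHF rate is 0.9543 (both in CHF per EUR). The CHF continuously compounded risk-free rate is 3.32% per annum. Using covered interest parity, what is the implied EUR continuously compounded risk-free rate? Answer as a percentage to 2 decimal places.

9.59%

F = S·e^((r_CHF − r_EUR)T) ⇒ r_EUR = r_CHF − ln(F/S)/T
ln(0.9543/0.9593) = -0.005226; /(1/12) = -0.062712
r_EUR = 0.0332 + 0.062712 = 0.095912
r_EUR = 9.59%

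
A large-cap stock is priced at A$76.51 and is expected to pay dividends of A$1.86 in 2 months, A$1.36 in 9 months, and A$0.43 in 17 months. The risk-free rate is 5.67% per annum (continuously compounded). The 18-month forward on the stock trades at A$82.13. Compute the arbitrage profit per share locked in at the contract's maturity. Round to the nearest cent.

A$2.69 per share

PV(dividends) I = 1.86·e^(−0.0567·2/12) + 1.36·e^(−0.0567·9/12) + 0.43·e^(−0.0567·17/12) = 3.5427
Fair forward F* = (S − I)·e^(rT) = (76.51 − 3.5427)·e^0.085050 = 72.9673 × 1.088772 = 79.4448
Market A$82.13 > fair 79.4448: forward overpriced → cash-and-carry (borrow at r, buy the stock and collect the dividends, short the forward).
Profit at T = |F_mkt − F*| = |82.13 − 79.4448| = A$2.69 per share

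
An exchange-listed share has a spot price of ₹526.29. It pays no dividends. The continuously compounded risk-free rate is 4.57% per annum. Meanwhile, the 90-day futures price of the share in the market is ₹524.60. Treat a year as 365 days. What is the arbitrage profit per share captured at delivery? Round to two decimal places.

Fair futures: F* = S·e^(carry·T), with carry = r = 0.0457
F* = 526.29 · e^(0.0457 × 90/365) = 526.29 · e^0.011268 = 526.29 × 1.011332 = ₹532.2539
Market ₹524.60 < fair ₹532.2539: forward underpriced → reverse cash-and-carry (short spot, go long the forward).
At maturity, profit = |F_mkt − F*| = |524.60 − 532.2539| = ₹7.65 per share

₹7.65 per share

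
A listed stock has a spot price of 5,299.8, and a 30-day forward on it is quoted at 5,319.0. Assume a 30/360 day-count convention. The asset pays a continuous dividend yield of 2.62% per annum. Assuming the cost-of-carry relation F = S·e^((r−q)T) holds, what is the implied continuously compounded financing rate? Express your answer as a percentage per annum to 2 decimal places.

6.96%

From F = S·e^((r−q)T): (r − q) = ln(F/S)/T
ln(5319.0/5299.8) = ln(1.003623) = 0.003616
(r − q) = 0.003616 / (30/360) = 0.043392
r = ln(F/S)/T + q = 0.043392 + 0.0262 = 0.069592
r = 6.96%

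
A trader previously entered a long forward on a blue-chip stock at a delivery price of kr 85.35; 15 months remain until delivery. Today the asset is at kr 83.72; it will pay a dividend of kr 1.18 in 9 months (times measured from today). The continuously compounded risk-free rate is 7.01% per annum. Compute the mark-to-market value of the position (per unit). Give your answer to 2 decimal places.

kr 4.41

PV(remaining dividends) I = 1.18·e^(−0.0701·9/12) = 1.1196
Current forward F = (S − I)·e^(rT) = (83.72 − 1.1196)·e^(0.0701·15/12) = 82.6004 × 1.091579 = 90.1649
Value (long) = (F − K)·e^(−rT) = (90.1649 − 85.35) × 0.916104 = 4.4109
Value = kr 4.41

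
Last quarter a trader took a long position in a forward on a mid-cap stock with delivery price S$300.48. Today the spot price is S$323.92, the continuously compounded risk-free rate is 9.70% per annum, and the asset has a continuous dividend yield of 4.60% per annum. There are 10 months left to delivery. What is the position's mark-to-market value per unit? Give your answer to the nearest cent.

S$34.59

Current fair forward for the remaining 10 months: F = S·e^((r − q)·T), (r − q) = 0.0970 − 0.0460 = 0.0510
F = 323.92 · e^(0.0510 × 10/12) = 323.92 × 1.043416 = 337.9833
Value of long forward = (F − K)·e^(−rT) = (337.9833 − 300.48) · e^(−0.0970·10/12)
= 37.5033 × 0.922347 = 34.59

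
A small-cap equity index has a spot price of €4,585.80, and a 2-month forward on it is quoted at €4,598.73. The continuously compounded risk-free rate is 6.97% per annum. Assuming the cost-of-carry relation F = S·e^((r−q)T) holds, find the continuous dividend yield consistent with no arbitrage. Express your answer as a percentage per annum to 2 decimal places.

5.28%

From F = S·e^((r−q)T): (r − q) = ln(F/S)/T
ln(4598.73/4585.80) = ln(1.002820) = 0.002816
(r − q) = 0.002816 / (2/12) = 0.016896
q = r − ln(F/S)/T = 0.0697 − 0.016896 = 0.052804
q = 5.28%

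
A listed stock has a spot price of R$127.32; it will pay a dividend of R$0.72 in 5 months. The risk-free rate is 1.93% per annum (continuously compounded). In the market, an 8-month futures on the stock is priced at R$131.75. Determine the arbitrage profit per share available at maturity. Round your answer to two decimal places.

R$3.50 per share

PV(dividends) I = 0.72·e^(−0.0193·5/12) = 0.7142
Fair futures F* = (S − I)·e^(rT) = (127.32 − 0.7142)·e^0.012867 = 126.6058 × 1.012950 = 128.2453
Market R$131.75 > fair 128.2453: forward overpriced → cash-and-carry (borrow at r, buy the stock and collect the dividends, short the forward).
Profit at T = |F_mkt − F*| = |131.75 − 128.2453| = R$3.50 per share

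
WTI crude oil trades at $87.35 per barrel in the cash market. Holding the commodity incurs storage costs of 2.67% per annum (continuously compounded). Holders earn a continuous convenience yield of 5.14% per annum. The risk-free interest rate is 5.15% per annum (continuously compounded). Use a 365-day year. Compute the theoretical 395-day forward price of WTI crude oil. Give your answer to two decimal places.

Net carry = r + u − y = 0.0515 + 0.0267 − 0.0514 = 0.0268
F = S·e^((r+u−y)T) = 87.35 · e^(0.0268 × 395/365) = 87.35 · e^0.029003
= 87.35 × 1.029428 = $89.92 per barrel

$89.92 per barrel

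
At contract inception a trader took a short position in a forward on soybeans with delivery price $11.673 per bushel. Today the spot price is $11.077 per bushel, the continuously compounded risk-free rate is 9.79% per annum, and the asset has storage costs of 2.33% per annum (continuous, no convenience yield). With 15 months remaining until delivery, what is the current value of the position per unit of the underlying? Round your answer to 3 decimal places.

Current fair forward for the remaining 15 months: F = S·e^((r + u)·T), (r + u) = 0.0979 + 0.0233 = 0.1212
F = 11.077 · e^(0.1212 × 15/12) = 11.077 × 1.163578 = 12.8890
Value of long forward = (F − K)·e^(−rT) = (12.8890 − 11.673) · e^(−0.0979·15/12)
= 1.2160 × 0.884817 = 1.076
Short position value = −(long value) = -$1.076

-$1.076 per bushel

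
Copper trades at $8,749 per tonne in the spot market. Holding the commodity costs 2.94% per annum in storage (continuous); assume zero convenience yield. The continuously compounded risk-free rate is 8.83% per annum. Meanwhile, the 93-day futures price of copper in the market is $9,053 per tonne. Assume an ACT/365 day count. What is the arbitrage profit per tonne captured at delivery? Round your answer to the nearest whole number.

Fair futures: F* = S·e^(carry·T), with carry = (r + u) = 0.0883 + 0.0294 = 0.1177
F* = 8749 · e^(0.1177 × 93/365) = 8749 · e^0.029989 = 8749 × 1.030443 = $9015.3458
Market $9053 > fair $9015.3458: forward overpriced → cash-and-carry (buy spot, short the forward).
At maturity, profit = |F_mkt − F*| = |9053 − 9015.3458| = $38 per tonne

$38 per tonne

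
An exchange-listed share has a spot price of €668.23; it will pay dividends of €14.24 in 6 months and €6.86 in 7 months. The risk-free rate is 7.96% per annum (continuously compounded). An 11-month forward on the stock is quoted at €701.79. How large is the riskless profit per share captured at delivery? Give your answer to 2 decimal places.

€4.74 per share

PV(dividends) I = 14.24·e^(−0.0796·6/12) + 6.86·e^(−0.0796·7/12) = 20.2331
Fair forward F* = (S − I)·e^(rT) = (668.23 − 20.2331)·e^0.072967 = 647.9969 × 1.075695 = 697.0470
Market €701.79 > fair 697.0470: forward overpriced → cash-and-carry (borrow at r, buy the stock and collect the dividends, short the forward).
Profit at T = |F_mkt − F*| = |701.79 − 697.0470| = €4.74 per share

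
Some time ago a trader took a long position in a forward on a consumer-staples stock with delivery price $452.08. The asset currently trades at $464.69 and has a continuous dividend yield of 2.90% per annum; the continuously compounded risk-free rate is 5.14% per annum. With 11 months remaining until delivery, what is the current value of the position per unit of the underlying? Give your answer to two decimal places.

$21.23

Current fair forward for the remaining 11 months: F = S·e^((r − q)·T), (r − q) = 0.0514 − 0.0290 = 0.0224
F = 464.69 · e^(0.0224 × 11/12) = 464.69 × 1.020746 = 474.3305
Value of long forward = (F − K)·e^(−rT) = (474.3305 − 452.08) · e^(−0.0514·11/12)
= 22.2505 × 0.953976 = 21.23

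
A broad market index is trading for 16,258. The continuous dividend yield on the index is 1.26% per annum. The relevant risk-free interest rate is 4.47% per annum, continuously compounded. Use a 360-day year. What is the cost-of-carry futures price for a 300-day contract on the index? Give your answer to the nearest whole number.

F = S·e^((r − q)T) = 16258 · e^((0.0447 − 0.0126) × 300/360)
= 16258 · e^0.026750 = 16258 × 1.027111
F = 16,699

16,699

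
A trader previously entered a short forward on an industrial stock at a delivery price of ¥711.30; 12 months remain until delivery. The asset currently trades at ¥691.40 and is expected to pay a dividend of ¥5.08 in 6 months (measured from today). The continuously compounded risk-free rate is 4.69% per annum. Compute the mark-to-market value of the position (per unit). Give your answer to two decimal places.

PV(remaining dividends) I = 5.08·e^(−0.0469·6/12) = 4.9623
Current forward F = (S − I)·e^(rT) = (691.40 − 4.9623)·e^(0.0469·12/12) = 686.4377 × 1.048017 = 719.3984
Value (long) = (F − K)·e^(−rT) = (719.3984 − 711.30) × 0.954183 = 7.7274
Short position value = −(long value) = -¥7.73

-¥7.73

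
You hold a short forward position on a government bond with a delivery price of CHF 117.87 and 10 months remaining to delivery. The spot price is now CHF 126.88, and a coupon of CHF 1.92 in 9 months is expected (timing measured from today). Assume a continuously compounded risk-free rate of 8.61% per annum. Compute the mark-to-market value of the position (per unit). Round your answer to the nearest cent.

-CHF 15.37

PV(remaining coupons) I = 1.92·e^(−0.0861·9/12) = 1.7999
Current forward F = (S − I)·e^(rT) = (126.88 − 1.7999)·e^(0.0861·10/12) = 125.0801 × 1.074387 = 134.3844
Value (long) = (F − K)·e^(−rT) = (134.3844 − 117.87) × 0.930764 = 15.3710
Short position value = −(long value) = -CHF 15.37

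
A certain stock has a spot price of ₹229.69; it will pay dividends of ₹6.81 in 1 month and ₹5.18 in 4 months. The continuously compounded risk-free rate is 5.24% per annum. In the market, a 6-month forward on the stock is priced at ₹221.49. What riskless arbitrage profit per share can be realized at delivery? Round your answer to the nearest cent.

PV(dividends) I = 6.81·e^(−0.0524·1/12) + 5.18·e^(−0.0524·4/12) = 11.8706
Fair forward F* = (S − I)·e^(rT) = (229.69 − 11.8706)·e^0.026200 = 217.8194 × 1.026546 = 223.6016
Market ₹221.49 < fair 223.6016: forward underpriced → reverse cash-and-carry (short the stock, invest proceeds at r, pay the dividends, go long the forward).
Profit at T = |F_mkt − F*| = |221.49 − 223.6016| = ₹2.11 per share

₹2.11 per share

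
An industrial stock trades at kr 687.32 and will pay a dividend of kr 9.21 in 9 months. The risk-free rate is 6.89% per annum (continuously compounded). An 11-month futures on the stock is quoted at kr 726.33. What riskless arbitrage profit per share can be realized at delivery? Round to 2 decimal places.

kr 3.52 per share

PV(dividends) I = 9.21·e^(−0.0689·9/12) = 8.7462
Fair futures F* = (S − I)·e^(rT) = (687.32 − 8.7462)·e^0.063158 = 678.5738 × 1.065195 = 722.8134
Market kr 726.33 > fair 722.8134: forward overpriced → cash-and-carry (borrow at r, buy the stock and collect the dividends, short the forward).
Profit at T = |F_mkt − F*| = |726.33 − 722.8134| = kr 3.52 per share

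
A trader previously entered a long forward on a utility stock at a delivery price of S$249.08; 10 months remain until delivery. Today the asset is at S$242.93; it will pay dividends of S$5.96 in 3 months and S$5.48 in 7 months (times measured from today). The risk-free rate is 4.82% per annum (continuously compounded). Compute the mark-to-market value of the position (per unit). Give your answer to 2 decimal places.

-S$7.56

PV(remaining dividends) I = 5.96·e^(−0.0482·3/12) + 5.48·e^(−0.0482·7/12) = 11.2167
Current forward F = (S − I)·e^(rT) = (242.93 − 11.2167)·e^(0.0482·10/12) = 231.7133 × 1.040984 = 241.2098
Value (long) = (F − K)·e^(−rT) = (241.2098 − 249.08) × 0.960629 = -7.5603
Value = -S$7.56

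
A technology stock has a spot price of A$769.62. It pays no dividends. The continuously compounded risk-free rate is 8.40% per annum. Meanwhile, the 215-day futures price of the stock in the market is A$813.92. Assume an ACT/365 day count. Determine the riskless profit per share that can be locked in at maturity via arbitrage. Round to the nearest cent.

A$5.26 per share

Fair futures: F* = S·e^(carry·T), with carry = r = 0.0840
F* = 769.62 · e^(0.0840 × 215/365) = 769.62 · e^0.049479 = 769.62 × 1.050724 = A$808.6582
Market A$813.92 > fair A$808.6582: forward overpriced → cash-and-carry (buy spot, short the forward).
At maturity, profit = |F_mkt − F*| = |813.92 − 808.6582| = A$5.26 per share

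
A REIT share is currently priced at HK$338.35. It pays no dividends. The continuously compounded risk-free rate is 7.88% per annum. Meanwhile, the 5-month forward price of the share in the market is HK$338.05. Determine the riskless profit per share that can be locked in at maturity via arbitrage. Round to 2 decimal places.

Fair forward: F* = S·e^(carry·T), with carry = r = 0.0788
F* = 338.35 · e^(0.0788 × 5/12) = 338.35 · e^0.032833 = 338.35 × 1.033378 = HK$349.6434
Market HK$338.05 < fair HK$349.6434: forward underpriced → reverse cash-and-carry (short spot, go long the forward).
At maturity, profit = |F_mkt − F*| = |338.05 − 349.6434| = HK$11.59 per share

HK$11.59 per share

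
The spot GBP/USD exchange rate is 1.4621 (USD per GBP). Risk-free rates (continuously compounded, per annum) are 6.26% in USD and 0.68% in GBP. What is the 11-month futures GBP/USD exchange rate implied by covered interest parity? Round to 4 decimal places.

F = S·e^((r_USD − r_GBP)T) = 1.4621 · e^((0.0626 − 0.0068) × 11/12)
= 1.4621 · e^0.051150 = 1.4621 × 1.052481
F = 1.5388 USD per GBP

1.5388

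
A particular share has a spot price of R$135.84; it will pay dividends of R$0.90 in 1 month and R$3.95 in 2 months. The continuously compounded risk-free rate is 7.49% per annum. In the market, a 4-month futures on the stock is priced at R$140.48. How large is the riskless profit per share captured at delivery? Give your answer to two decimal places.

R$6.12 per share

PV(dividends) I = 0.90·e^(−0.0749·1/12) + 3.95·e^(−0.0749·2/12) = 4.7954
Fair futures F* = (S − I)·e^(rT) = (135.84 − 4.7954)·e^0.024967 = 131.0446 × 1.025281 = 134.3575
Market R$140.48 > fair 134.3575: forward overpriced → cash-and-carry (borrow at r, buy the stock and collect the dividends, short the forward).
Profit at T = |F_mkt − F*| = |140.48 − 134.3575| = R$6.12 per share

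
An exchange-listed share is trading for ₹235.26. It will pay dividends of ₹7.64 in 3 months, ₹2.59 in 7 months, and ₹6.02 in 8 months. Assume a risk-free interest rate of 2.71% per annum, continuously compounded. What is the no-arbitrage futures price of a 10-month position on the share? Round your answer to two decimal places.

PV(dividends) I = 7.64·e^(−0.0271·3/12) + 2.59·e^(−0.0271·7/12) + 6.02·e^(−0.0271·8/12)
I = 7.5884 + 2.5494 + 5.9122 = 16.0500
F = (S − I)·e^(rT) = (235.26 − 16.0500) · e^(0.0271·10/12)
= 219.2100 · e^0.022583 = 219.2100 × 1.022840 = ₹224.22

₹224.22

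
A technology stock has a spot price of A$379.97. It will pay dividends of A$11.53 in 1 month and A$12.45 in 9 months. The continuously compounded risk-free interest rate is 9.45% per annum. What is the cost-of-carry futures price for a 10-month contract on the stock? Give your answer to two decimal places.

PV(dividends) I = 11.53·e^(−0.0945·1/12) + 12.45·e^(−0.0945·9/12)
I = 11.4396 + 11.5982 = 23.0378
F = (S − I)·e^(rT) = (379.97 − 23.0378) · e^(0.0945·10/12)
= 356.9322 · e^0.078750 = 356.9322 × 1.081934 = A$386.18

A$386.18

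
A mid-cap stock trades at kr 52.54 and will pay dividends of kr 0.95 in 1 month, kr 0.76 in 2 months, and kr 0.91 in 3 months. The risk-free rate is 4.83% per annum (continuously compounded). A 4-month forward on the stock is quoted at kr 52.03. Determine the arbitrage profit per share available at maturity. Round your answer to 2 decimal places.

kr 1.28 per share

PV(dividends) I = 0.95·e^(−0.0483·1/12) + 0.76·e^(−0.0483·2/12) + 0.91·e^(−0.0483·3/12) = 2.5992
Fair forward F* = (S − I)·e^(rT) = (52.54 − 2.5992)·e^0.016100 = 49.9408 × 1.016230 = 50.7513
Market kr 52.03 > fair 50.7513: forward overpriced → cash-and-carry (borrow at r, buy the stock and collect the dividends, short the forward).
Profit at T = |F_mkt − F*| = |52.03 − 50.7513| = kr 1.28 per share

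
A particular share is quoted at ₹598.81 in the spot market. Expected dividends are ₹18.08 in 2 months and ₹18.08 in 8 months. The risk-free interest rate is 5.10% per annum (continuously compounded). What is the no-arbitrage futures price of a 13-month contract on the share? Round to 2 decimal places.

PV(dividends) I = 18.08·e^(−0.0510·2/12) + 18.08·e^(−0.0510·8/12)
I = 17.9270 + 17.4756 = 35.4026
F = (S − I)·e^(rT) = (598.81 − 35.4026) · e^(0.0510·13/12)
= 563.4074 · e^0.055250 = 563.4074 × 1.056805 = ₹595.41

₹595.41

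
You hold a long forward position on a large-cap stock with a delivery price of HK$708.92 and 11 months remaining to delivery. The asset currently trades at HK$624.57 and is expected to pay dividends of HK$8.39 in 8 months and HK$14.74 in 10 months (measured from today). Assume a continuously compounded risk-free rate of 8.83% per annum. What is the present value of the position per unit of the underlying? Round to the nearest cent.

-HK$50.83

PV(remaining dividends) I = 8.39·e^(−0.0883·8/12) + 14.74·e^(−0.0883·10/12) = 21.6047
Current forward F = (S − I)·e^(rT) = (624.57 − 21.6047)·e^(0.0883·11/12) = 602.9653 × 1.084308 = 653.8001
Value (long) = (F − K)·e^(−rT) = (653.8001 − 708.92) × 0.922247 = -50.8342
Value = -HK$50.83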